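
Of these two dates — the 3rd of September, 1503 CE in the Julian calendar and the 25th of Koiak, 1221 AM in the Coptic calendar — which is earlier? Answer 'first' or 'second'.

Converting both to JDN: 2270274 vs 2270749; the smaller is the first.

first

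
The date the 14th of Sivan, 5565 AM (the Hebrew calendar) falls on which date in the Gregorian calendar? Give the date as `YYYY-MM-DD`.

Julian Day Number of the source date = 2380484.
Converting JDN 2380484 to the Gregorian calendar gives 11 June 1805 CE.

1805-06-11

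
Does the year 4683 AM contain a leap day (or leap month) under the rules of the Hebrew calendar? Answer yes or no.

no

Hebrew year 4683 is year 9 of its 19-year Metonic cycle; leap years are at positions 3, 6, 8, 11, 14, 17, 19, so it is a common year (12 months).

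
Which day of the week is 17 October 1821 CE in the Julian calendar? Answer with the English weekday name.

In the Gregorian calendar this is 29 October 1821 (JDN 2386468).
2386468 ≡ 0 (mod 7); counting from Monday = 0 gives Monday.

Monday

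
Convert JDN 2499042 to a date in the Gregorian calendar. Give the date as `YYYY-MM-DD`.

Counting from JDN 2299161 = 15 Oct 1582 gives an offset of 199881 days.

2130-01-16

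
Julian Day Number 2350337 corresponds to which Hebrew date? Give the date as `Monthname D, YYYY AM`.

The Gregorian equivalent of JDN 2350337 is 26 November 1722.
In the Hebrew calendar that day is Kislev 17, 5483 AM.

Kislev 17, 5483 AM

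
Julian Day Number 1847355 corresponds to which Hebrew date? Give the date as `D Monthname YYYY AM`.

The proleptic Gregorian equivalent of JDN 1847355 is 14 October 345.
In the Hebrew calendar that day is 30 Tishrei 4106 AM.

30 Tishrei 4106 AM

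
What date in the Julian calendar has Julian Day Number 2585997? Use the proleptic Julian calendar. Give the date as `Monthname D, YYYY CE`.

The Gregorian equivalent of JDN 2585997 is 13 February 2368.
In the Julian calendar that day is January 28, 2368 CE.

January 28, 2368 CE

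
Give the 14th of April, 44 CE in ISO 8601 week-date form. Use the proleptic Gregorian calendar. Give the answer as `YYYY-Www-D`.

The weekday is Thursday (ISO weekday 4).
That Thursday belongs to ISO week 15 of ISO year 44.

0044-W15-4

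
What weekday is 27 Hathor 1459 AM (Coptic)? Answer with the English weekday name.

In the Gregorian calendar this is 4 December 1742 (JDN 2357650).
2357650 ≡ 1 (mod 7); counting from Monday = 0 gives Tuesday.

Tuesday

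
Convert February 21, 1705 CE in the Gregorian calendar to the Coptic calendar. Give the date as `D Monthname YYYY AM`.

16 Meshir 1421 AM

Both dates share Julian Day Number 2343850; in the Coptic calendar that is 16 Meshir 1421 AM.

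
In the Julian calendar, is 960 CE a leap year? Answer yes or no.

yes

960 mod 4 = 0, so it is a leap year in the Julian calendar.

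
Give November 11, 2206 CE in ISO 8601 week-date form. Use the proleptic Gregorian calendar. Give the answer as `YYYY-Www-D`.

2206-W46-2

The weekday is Tuesday (ISO weekday 2).
That Tuesday belongs to ISO week 46 of ISO year 2206.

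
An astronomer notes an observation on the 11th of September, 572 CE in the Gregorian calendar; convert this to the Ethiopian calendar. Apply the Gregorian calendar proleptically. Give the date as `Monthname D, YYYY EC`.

Julian Day Number of the source date = 1930233.
Converting JDN 1930233 to the Ethiopian calendar gives 12 Meskerem 565 EC.

Meskerem 12, 565 EC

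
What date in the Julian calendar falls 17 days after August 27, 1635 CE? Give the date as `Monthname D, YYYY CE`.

JDN of August 27, 1635 CE = 2318480.
2318480 + 17 = 2318497.
JDN 2318497 in the Julian calendar is September 13, 1635 CE.

September 13, 1635 CE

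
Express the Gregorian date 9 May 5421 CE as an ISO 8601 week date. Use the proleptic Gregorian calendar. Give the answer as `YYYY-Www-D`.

The weekday is Wednesday (ISO weekday 3).
That Wednesday belongs to ISO week 19 of ISO year 5421.

5421-W19-3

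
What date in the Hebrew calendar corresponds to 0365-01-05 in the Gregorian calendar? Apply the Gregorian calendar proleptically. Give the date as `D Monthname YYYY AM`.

24 Tevet 4125 AM

Julian Day Number of the source date = 1854378.
Converting JDN 1854378 to the Hebrew calendar gives 24 Tevet 4125 AM.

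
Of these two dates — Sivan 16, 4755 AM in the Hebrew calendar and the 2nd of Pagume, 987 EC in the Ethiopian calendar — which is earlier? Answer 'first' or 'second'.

first

The two dates have Julian Day Numbers 2084619 and 2084718 respectively.
Since 2084619 < 2084718, the first date comes first.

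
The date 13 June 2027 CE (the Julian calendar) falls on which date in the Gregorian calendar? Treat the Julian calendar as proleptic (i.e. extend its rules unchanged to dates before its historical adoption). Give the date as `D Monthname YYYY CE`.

The Julian–Gregorian offset here is 13 days (Julian trailing).
13 June 2027 Julian + 13 days → 26 June 2027 Gregorian.

26 June 2027 CE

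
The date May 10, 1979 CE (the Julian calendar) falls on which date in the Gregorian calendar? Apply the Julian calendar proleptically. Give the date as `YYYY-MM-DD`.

1979-05-23

The Julian–Gregorian offset here is 13 days (Julian trailing).
10 May 1979 Julian + 13 days → 23 May 1979 Gregorian.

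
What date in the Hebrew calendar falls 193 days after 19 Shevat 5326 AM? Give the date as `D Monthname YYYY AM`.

5 Av 5326 AM

The starting date is JDN 2293048; 2293048 + 193 = 2293241.
JDN 2293241 corresponds to 5 Av 5326 AM.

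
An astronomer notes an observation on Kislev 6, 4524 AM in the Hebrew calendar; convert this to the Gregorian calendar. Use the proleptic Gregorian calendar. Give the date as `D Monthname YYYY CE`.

20 November 763 CE

Julian Day Number of the source date = 2000063.
Converting JDN 2000063 to the Gregorian calendar gives 20 November 763 CE.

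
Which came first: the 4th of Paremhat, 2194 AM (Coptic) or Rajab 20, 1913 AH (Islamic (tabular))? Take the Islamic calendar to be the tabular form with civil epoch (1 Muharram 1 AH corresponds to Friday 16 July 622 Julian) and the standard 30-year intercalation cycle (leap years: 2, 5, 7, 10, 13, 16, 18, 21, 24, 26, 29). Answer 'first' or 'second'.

First date → JDN 2626206; second date → JDN 2626185.
JDN 2626185 < JDN 2626206, so the second date is earlier.

second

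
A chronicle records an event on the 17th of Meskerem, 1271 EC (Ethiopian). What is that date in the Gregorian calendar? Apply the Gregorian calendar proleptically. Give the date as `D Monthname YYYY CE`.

21 September 1278 CE

Julian Day Number of the source date = 2188104.
Converting JDN 2188104 to the Gregorian calendar gives 21 September 1278 CE.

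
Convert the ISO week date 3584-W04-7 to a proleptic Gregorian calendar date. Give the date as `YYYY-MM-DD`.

3584-01-29

ISO week 1 of 3584 is the week containing the first Thursday of 3584.
Week 4, day 7 (Sunday) lands on 3584-01-29.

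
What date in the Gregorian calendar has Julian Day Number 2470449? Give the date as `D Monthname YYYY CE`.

Counting from JDN 2299161 = 15 Oct 1582 gives an offset of 171288 days.

4 October 2051 CE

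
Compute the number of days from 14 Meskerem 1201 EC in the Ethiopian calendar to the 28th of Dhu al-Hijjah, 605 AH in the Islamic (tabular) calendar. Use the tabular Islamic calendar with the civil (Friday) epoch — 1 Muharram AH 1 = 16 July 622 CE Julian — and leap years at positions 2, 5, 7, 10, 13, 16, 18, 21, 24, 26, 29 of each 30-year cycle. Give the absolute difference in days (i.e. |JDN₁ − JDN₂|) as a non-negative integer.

295

First date → JDN 2162534; second date → JDN 2162829.
The interval is |2162534 − 2162829| = 295 days.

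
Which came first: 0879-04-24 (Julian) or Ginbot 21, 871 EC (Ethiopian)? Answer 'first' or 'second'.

First date → JDN 2042226; second date → JDN 2042248.
JDN 2042226 < JDN 2042248, so the first date is earlier.

first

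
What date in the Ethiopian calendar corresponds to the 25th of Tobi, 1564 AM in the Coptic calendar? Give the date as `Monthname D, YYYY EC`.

Tir 25, 1840 EC

The source date corresponds to 2 February 1848 in the Gregorian calendar (JDN 2396060).
That day falls on 25 Tir 1840 EC in the Ethiopian calendar.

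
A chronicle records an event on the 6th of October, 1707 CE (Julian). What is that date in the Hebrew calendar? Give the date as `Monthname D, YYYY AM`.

Tishrei 21, 5468 AM

Julian Day Number of the source date = 2344818.
Converting JDN 2344818 to the Hebrew calendar gives 21 Tishrei 5468 AM.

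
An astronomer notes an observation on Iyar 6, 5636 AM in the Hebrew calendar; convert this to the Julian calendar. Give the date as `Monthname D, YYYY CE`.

April 18, 1876 CE

The source date corresponds to 30 April 1876 in the Gregorian calendar (JDN 2406375).
That day falls on 18 April 1876 CE in the Julian calendar.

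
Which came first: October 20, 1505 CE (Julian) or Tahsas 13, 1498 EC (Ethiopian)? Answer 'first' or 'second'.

First date → JDN 2271052; second date → JDN 2271102.
JDN 2271052 < JDN 2271102, so the first date is earlier.

first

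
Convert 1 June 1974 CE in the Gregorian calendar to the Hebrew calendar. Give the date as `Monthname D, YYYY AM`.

Julian Day Number of the source date = 2442200.
Converting JDN 2442200 to the Hebrew calendar gives 11 Sivan 5734 AM.

Sivan 11, 5734 AM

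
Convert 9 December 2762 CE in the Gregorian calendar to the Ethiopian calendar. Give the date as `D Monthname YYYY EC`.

Both dates share Julian Day Number 2730202; in the Ethiopian calendar that is 24 Hidar 2755 EC.

24 Hidar 2755 EC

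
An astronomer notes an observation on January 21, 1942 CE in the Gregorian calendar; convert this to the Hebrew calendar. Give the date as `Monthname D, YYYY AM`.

Both dates share Julian Day Number 2430381; in the Hebrew calendar that is 3 Shevat 5702 AM.

Shevat 3, 5702 AM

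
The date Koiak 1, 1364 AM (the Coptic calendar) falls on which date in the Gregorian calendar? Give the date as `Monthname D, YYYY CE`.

Julian Day Number of the source date = 2322956.
Converting JDN 2322956 to the Gregorian calendar gives 8 December 1647 CE.

December 8, 1647 CE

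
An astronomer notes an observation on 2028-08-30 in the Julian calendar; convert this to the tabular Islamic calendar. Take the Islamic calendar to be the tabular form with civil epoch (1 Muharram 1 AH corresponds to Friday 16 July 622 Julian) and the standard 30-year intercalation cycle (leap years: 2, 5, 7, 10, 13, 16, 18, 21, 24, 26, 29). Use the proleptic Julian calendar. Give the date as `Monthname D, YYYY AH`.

Rabi' al-Thani 22, 1450 AH

The source date corresponds to 12 September 2028 in the Gregorian calendar (JDN 2462027).
That day falls on 22 Rabi' al-Thani 1450 AH in the tabular Islamic calendar.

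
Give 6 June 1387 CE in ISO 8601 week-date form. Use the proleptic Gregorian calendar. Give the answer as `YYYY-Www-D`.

1387-W23-3

The weekday is Wednesday (ISO weekday 3).
That Wednesday belongs to ISO week 23 of ISO year 1387.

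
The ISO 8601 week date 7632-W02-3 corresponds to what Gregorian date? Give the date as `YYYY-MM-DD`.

7632-01-07

ISO week 1 of 7632 is the week containing the first Thursday of 7632.
Week 2, day 3 (Wednesday) lands on 7632-01-07.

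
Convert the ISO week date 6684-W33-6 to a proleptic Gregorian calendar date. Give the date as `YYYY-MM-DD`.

ISO week 1 of 6684 is the week containing the first Thursday of 6684.
Week 33, day 6 (Saturday) lands on 6684-08-16.

6684-08-16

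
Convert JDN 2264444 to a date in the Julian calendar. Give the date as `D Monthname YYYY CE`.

The proleptic Gregorian equivalent of JDN 2264444 is 26 September 1487.
In the Julian calendar that day is 17 September 1487 CE.

17 September 1487 CE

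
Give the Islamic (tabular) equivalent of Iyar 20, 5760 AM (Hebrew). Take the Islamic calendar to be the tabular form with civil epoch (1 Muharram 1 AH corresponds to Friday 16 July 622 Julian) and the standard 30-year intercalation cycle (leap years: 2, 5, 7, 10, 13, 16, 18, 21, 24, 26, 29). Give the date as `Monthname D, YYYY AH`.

The source date corresponds to 25 May 2000 in the Gregorian calendar (JDN 2451690).
That day falls on 20 Safar 1421 AH in the tabular Islamic calendar.

Safar 20, 1421 AH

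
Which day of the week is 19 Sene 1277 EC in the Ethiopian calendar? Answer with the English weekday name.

Equivalently 20 June 1285 Gregorian, JDN 2190568.
Since JDN mod 7 = 2 (0 = Monday), the day is Wednesday.

Wednesday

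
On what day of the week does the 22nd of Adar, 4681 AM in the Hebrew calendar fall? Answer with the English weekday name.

This is JDN 2057517 (10 March 921 Gregorian).
JDN 2057517 mod 7 = 0, and JDN 0 was a Monday, so this is a Monday.

Monday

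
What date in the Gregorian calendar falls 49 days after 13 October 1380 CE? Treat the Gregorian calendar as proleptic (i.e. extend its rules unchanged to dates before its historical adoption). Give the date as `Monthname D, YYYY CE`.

December 1, 1380 CE

The starting date is JDN 2225381; 2225381 + 49 = 2225430.
JDN 2225430 corresponds to December 1, 1380 CE.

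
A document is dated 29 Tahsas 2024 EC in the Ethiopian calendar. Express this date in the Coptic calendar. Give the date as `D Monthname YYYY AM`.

Julian Day Number of the source date = 2463240.
Converting JDN 2463240 to the Coptic calendar gives 29 Koiak 1748 AM.

29 Koiak 1748 AM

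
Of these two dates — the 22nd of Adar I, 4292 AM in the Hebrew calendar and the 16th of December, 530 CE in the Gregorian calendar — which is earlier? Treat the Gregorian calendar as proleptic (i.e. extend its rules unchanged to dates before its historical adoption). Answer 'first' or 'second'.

second

The two dates have Julian Day Numbers 1915415 and 1914988 respectively.
Since 1914988 < 1915415, the second date comes first.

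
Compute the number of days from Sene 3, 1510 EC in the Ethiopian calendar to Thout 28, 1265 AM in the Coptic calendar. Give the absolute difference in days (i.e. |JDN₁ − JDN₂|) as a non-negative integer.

First date → JDN 2275655; second date → JDN 2286733.
The interval is |2275655 − 2286733| = 11078 days.

11078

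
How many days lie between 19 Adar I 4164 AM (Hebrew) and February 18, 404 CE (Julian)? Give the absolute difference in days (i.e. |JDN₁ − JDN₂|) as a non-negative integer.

1

First date → JDN 1868666; second date → JDN 1868667.
The interval is |1868666 − 1868667| = 1 day.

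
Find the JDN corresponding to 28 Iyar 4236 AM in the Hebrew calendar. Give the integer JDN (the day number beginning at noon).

Equivalently 10 May 476 (proleptic Gregorian).
JDN 2400001 is 17 November 1858 CE (Gregorian), MJD 0; the target day is −504955 days from there, so JDN = 1895046.

1895046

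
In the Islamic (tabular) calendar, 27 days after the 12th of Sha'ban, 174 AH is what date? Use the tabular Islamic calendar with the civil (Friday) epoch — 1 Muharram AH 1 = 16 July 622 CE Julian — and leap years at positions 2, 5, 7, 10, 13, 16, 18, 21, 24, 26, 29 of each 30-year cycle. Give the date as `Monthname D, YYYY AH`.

Ramadan 10, 174 AH

JDN of the 12th of Sha'ban, 174 AH = 2009963.
2009963 + 27 = 2009990.
JDN 2009990 in the tabular Islamic calendar is Ramadan 10, 174 AH.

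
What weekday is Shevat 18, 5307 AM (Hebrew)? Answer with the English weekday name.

This is JDN 2286108 (19 January 1547 Gregorian).
2286108 ≡ 6 (mod 7); counting from Monday = 0 gives Sunday.

Sunday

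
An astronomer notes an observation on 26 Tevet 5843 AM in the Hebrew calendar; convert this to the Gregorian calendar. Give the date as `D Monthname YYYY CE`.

Julian Day Number of the source date = 2481876.
Converting JDN 2481876 to the Gregorian calendar gives 16 January 2083 CE.

16 January 2083 CE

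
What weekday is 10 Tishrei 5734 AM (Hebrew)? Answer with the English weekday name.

This is JDN 2441962 (6 October 1973 Gregorian).
JDN 2441962 mod 7 = 5, and JDN 0 was a Monday, so this is a Saturday.

Saturday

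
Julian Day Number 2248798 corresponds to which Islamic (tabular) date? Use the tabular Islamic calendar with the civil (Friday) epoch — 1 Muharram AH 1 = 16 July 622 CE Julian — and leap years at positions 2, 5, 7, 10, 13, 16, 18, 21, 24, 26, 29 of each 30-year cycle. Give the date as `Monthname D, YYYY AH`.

JDN 2248798 is 24 November 1444 in the proleptic Gregorian calendar.
In the tabular Islamic calendar that day is Sha'ban 3, 848 AH.

Sha'ban 3, 848 AH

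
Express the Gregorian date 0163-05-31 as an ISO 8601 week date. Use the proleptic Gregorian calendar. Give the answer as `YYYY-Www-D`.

The weekday is Tuesday (ISO weekday 2).
That Tuesday belongs to ISO week 22 of ISO year 163.

0163-W22-2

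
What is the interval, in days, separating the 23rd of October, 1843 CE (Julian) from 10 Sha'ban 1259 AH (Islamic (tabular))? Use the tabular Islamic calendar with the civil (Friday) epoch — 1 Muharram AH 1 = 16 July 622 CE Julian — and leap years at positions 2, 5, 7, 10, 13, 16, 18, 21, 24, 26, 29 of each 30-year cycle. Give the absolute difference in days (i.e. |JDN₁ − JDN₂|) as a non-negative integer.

First date → JDN 2394509; second date → JDN 2394449.
The interval is |2394509 − 2394449| = 60 days.

60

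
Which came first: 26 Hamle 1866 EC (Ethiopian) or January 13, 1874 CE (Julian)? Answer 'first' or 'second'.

First date → JDN 2405737; second date → JDN 2405549.
JDN 2405549 < JDN 2405737, so the second date is earlier.

second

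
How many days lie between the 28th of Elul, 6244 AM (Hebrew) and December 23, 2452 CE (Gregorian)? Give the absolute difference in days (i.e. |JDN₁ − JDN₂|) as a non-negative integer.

11593

JDN of the first date = 2628585.
JDN of the second date = 2616992.
|2616992 − 2628585| = 11593.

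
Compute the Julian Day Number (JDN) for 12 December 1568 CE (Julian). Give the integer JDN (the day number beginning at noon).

In the proleptic Gregorian calendar the same day is 22 December 1568.
JDN 2451545 is 1 January 2000 CE (Gregorian); the target day is −157429 days from there, so JDN = 2294116.

2294116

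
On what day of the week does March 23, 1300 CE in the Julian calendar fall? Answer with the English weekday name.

This is JDN 2195965 (31 March 1300 Gregorian).
Since JDN mod 7 = 2 (0 = Monday), the day is Wednesday.

Wednesday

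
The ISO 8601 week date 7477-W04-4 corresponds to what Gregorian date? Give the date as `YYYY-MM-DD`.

ISO week 1 of 7477 is the week containing the first Thursday of 7477.
Week 4, day 4 (Thursday) lands on 7477-01-25.

7477-01-25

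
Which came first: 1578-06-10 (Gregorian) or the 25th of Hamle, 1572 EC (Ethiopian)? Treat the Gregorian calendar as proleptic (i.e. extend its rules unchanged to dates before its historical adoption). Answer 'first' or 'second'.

first

Converting both to JDN: 2297573 vs 2298353; the smaller is the first.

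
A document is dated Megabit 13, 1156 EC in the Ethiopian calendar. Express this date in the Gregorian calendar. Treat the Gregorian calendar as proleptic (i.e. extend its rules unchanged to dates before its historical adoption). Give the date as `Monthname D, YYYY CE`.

Julian Day Number of the source date = 2146277.
Converting JDN 2146277 to the Gregorian calendar gives 16 March 1164 CE.

March 16, 1164 CE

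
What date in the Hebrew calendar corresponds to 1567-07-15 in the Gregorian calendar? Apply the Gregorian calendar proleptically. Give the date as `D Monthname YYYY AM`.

Both dates share Julian Day Number 2293590; in the Hebrew calendar that is 28 Tammuz 5327 AM.

28 Tammuz 5327 AM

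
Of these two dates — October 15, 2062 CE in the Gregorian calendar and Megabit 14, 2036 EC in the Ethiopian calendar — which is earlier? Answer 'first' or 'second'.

second

The two dates have Julian Day Numbers 2474478 and 2467698 respectively.
Since 2467698 < 2474478, the second date comes first.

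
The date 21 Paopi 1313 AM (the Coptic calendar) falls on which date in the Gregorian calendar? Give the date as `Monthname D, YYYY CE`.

October 28, 1596 CE

Both dates share Julian Day Number 2304288; in the Gregorian calendar that is 28 October 1596 CE.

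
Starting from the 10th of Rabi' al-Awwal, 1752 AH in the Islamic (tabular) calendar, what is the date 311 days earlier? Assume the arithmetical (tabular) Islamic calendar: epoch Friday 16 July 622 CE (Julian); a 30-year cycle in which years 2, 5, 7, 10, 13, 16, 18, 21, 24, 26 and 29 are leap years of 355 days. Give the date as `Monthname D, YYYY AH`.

Counting 311 days back from JDN 2569004 reaches JDN 2568693, which is Rabi' al-Thani 23, 1751 AH.

Rabi' al-Thani 23, 1751 AH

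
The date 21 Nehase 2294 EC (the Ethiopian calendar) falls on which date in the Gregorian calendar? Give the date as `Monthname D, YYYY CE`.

August 30, 2302 CE

Both dates share Julian Day Number 2562089; in the Gregorian calendar that is 30 August 2302 CE.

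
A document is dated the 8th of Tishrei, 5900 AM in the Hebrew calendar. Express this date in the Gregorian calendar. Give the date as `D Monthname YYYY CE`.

1 October 2139 CE

Julian Day Number of the source date = 2502587.
Converting JDN 2502587 to the Gregorian calendar gives 1 October 2139 CE.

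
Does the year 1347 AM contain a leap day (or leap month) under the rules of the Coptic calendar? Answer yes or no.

yes

1347 mod 4 = 3; in the Coptic calendar a year is leap when year mod 4 = 3, so it is a leap year.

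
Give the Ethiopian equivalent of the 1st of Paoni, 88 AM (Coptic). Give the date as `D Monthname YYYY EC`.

1 Sene 364 EC

The source date corresponds to 27 May 372 in the proleptic Gregorian calendar (JDN 1857077).
That day falls on 1 Sene 364 EC in the Ethiopian calendar.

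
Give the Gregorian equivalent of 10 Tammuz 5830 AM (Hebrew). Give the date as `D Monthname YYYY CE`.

19 June 2070 CE

Julian Day Number of the source date = 2477282.
Converting JDN 2477282 to the Gregorian calendar gives 19 June 2070 CE.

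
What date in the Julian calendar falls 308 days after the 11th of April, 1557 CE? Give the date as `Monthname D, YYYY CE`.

Counting 308 days forward from JDN 2289853 reaches JDN 2290161, which is February 13, 1558 CE.

February 13, 1558 CE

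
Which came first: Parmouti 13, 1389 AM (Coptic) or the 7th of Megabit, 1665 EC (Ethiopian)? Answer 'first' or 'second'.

second

The two dates have Julian Day Numbers 2332219 and 2332183 respectively.
Since 2332183 < 2332219, the second date comes first.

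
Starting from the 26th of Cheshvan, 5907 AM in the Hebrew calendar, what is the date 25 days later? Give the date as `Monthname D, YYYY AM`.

The starting date is JDN 2505174; 2505174 + 25 = 2505199.
JDN 2505199 corresponds to Kislev 22, 5907 AM.

Kislev 22, 5907 AM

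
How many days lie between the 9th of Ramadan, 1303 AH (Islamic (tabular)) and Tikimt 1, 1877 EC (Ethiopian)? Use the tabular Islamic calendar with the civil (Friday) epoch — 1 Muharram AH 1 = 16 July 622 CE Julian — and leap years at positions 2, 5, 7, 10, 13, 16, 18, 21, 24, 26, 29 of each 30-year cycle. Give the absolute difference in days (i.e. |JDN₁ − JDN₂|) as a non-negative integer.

609

First date → JDN 2410069; second date → JDN 2409460.
The interval is |2410069 − 2409460| = 609 days.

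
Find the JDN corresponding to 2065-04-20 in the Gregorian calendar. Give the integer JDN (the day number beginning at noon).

JDN 2451545 is 1 January 2000 CE (Gregorian); the target day is +23851 days from there, so JDN = 2475396.

2475396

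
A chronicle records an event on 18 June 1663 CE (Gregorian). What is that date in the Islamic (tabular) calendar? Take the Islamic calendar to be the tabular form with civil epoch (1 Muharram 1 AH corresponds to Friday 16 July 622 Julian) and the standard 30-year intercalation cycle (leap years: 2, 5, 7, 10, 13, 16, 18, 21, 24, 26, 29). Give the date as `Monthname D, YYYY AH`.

Dhu al-Qa'dah 12, 1073 AH

Both dates share Julian Day Number 2328627; in the tabular Islamic calendar that is 12 Dhu al-Qa'dah 1073 AH.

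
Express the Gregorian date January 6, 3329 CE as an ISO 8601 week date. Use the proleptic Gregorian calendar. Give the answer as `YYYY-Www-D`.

The weekday is Thursday (ISO weekday 4).
That Thursday belongs to ISO week 1 of ISO year 3329.

3329-W01-4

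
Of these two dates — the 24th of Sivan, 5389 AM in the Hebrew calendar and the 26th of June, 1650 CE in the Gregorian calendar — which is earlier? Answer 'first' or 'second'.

first

The two dates have Julian Day Numbers 2316206 and 2323887 respectively.
Since 2316206 < 2323887, the first date comes first.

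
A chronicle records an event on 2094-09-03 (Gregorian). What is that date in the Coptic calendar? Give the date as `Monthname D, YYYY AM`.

Julian Day Number of the source date = 2486124.
Converting JDN 2486124 to the Coptic calendar gives 28 Mesori 1810 AM.

Mesori 28, 1810 AM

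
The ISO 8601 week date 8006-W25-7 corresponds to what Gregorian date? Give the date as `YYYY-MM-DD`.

ISO week 1 of 8006 is the week containing the first Thursday of 8006.
Week 25, day 7 (Sunday) lands on 8006-06-25.

8006-06-25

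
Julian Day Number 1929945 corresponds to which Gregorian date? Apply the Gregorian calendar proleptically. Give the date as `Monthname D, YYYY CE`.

JDN 2451545 is 1 Jan 2000; 1929945 is −521600 days from there.

November 28, 571 CE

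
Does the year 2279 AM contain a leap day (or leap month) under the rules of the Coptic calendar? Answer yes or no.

2279 mod 4 = 3; in the Coptic calendar a year is leap when year mod 4 = 3, so it is a leap year.

yes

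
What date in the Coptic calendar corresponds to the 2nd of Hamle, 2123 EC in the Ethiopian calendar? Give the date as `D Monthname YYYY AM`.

Julian Day Number of the source date = 2499582.
Converting JDN 2499582 to the Coptic calendar gives 2 Epip 1847 AM.

2 Epip 1847 AM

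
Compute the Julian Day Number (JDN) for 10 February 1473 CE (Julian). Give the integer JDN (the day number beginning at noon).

2259112

Equivalently 19 February 1473 (proleptic Gregorian).
JDN 2451545 is 1 January 2000 CE (Gregorian); the target day is −192433 days from there, so JDN = 2259112.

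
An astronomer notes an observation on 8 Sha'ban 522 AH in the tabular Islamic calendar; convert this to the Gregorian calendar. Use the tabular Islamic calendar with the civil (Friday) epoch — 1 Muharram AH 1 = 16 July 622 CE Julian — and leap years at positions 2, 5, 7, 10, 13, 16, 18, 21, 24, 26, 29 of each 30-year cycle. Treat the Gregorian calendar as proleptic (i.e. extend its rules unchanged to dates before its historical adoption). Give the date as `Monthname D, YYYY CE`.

August 14, 1128 CE

Julian Day Number of the source date = 2133279.
Converting JDN 2133279 to the Gregorian calendar gives 14 August 1128 CE.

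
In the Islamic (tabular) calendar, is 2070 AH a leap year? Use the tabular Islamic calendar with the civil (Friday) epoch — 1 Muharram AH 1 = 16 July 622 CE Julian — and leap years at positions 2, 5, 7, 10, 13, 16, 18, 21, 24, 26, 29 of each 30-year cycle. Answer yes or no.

Year 2070 AH is year 30 of its 30-year cycle; leap positions are 2, 5, 7, 10, 13, 16, 18, 21, 24, 26, 29, so it is a common year (354 days).

no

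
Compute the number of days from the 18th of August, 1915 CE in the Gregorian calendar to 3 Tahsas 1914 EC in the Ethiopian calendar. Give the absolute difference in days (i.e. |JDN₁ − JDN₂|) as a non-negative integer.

First date → JDN 2420728; second date → JDN 2423036.
The interval is |2420728 − 2423036| = 2308 days.

2308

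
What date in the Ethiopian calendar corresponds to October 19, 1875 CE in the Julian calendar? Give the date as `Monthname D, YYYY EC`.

Tikimt 21, 1868 EC

Both dates share Julian Day Number 2406193; in the Ethiopian calendar that is 21 Tikimt 1868 EC.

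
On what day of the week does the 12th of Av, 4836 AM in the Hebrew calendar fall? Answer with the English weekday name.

Friday

In the proleptic Gregorian calendar this is 21 July 1076 (JDN 2114263).
JDN 2114263 mod 7 = 4, and JDN 0 was a Monday, so this is a Friday.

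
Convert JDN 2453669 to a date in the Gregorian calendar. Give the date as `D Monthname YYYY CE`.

Counting from JDN 2299161 = 15 Oct 1582 gives an offset of 154508 days.

25 October 2005 CE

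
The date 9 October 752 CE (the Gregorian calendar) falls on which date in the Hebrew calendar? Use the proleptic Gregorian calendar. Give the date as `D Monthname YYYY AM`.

22 Tishrei 4513 AM

Both dates share Julian Day Number 1996004; in the Hebrew calendar that is 22 Tishrei 4513 AM.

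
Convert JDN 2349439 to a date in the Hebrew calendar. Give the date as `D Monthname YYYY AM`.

JDN 2349439 is 11 June 1720 in the Gregorian calendar.
In the Hebrew calendar that day is 5 Sivan 5480 AM.

5 Sivan 5480 AM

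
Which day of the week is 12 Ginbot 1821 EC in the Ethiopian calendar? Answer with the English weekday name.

Tuesday

This is JDN 2389227 (19 May 1829 Gregorian).
2389227 ≡ 1 (mod 7); counting from Monday = 0 gives Tuesday.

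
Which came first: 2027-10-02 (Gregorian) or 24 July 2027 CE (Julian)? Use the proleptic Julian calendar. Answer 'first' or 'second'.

First date → JDN 2461681; second date → JDN 2461624.
JDN 2461624 < JDN 2461681, so the second date is earlier.

second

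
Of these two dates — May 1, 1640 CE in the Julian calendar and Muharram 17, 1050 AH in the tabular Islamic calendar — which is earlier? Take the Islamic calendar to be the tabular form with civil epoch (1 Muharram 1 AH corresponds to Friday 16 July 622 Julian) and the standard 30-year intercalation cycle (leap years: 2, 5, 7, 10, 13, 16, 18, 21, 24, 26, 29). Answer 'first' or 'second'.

second

The two dates have Julian Day Numbers 2320189 and 2320187 respectively.
Since 2320187 < 2320189, the second date comes first.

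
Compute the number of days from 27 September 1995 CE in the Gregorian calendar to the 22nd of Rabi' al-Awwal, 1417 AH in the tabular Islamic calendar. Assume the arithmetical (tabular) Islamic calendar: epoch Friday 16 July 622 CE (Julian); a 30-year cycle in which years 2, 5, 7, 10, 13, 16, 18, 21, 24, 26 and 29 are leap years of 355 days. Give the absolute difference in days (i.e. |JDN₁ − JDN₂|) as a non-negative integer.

315

First date → JDN 2449988; second date → JDN 2450303.
The interval is |2449988 − 2450303| = 315 days.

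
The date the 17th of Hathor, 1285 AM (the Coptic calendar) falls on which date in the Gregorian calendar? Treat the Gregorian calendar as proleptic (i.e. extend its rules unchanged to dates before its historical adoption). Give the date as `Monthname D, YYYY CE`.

Both dates share Julian Day Number 2294087; in the Gregorian calendar that is 23 November 1568 CE.

November 23, 1568 CE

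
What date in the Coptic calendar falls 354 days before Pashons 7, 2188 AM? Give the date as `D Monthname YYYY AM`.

The starting date is JDN 2624078; 2624078 − 354 = 2623724.
JDN 2623724 corresponds to 19 Pashons 2187 AM.

19 Pashons 2187 AM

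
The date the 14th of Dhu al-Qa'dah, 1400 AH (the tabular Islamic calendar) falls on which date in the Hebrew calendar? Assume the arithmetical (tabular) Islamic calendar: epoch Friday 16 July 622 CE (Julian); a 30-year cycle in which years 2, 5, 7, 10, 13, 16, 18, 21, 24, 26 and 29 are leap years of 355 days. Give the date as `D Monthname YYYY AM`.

14 Tishrei 5741 AM

Both dates share Julian Day Number 2444507; in the Hebrew calendar that is 14 Tishrei 5741 AM.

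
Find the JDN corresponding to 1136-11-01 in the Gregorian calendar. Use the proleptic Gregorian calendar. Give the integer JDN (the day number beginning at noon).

JDN 2451545 is 1 January 2000 CE (Gregorian); the target day is −315265 days from there, so JDN = 2136280.

2136280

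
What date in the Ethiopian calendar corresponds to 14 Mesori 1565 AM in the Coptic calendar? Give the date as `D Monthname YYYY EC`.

14 Nehase 1841 EC

The source date corresponds to 19 August 1849 in the Gregorian calendar (JDN 2396624).
That day falls on 14 Nehase 1841 EC in the Ethiopian calendar.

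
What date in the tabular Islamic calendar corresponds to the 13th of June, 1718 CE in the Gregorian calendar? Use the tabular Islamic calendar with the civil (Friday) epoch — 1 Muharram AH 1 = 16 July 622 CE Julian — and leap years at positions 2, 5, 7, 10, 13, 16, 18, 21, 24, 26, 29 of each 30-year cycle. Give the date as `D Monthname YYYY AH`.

14 Rajab 1130 AH

Julian Day Number of the source date = 2348710.
Converting JDN 2348710 to the tabular Islamic calendar gives 14 Rajab 1130 AH.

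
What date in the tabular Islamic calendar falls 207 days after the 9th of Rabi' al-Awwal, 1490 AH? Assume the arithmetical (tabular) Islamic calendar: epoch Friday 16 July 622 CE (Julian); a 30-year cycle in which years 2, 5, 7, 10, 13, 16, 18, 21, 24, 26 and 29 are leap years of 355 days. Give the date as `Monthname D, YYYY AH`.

JDN of the 9th of Rabi' al-Awwal, 1490 AH = 2476159.
2476159 + 207 = 2476366.
JDN 2476366 in the tabular Islamic calendar is Shawwal 9, 1490 AH.

Shawwal 9, 1490 AH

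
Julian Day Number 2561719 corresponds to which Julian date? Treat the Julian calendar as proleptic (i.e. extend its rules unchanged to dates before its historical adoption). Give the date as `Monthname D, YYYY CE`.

August 9, 2301 CE

JDN 2561719 is 25 August 2301 in the Gregorian calendar.
In the Julian calendar that day is August 9, 2301 CE.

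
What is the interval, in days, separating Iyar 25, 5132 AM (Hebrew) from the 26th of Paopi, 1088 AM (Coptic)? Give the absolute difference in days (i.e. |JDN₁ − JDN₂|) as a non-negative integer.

JDN of the first date = 2222300.
JDN of the second date = 2222112.
|2222112 − 2222300| = 188.

188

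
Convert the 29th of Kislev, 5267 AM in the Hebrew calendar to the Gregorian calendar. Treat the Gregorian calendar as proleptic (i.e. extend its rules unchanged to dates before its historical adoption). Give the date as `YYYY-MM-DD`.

1506-12-25

Both dates share Julian Day Number 2271473; in the Gregorian calendar that is 25 December 1506 CE.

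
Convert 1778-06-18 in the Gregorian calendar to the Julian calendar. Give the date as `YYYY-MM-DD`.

At this point the Julian calendar is 11 days behind the Gregorian.
18 June 1778 Gregorian − 11 days → 7 June 1778 Julian.

1778-06-07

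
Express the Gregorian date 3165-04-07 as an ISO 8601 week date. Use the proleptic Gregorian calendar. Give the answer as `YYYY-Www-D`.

3165-W14-3

The weekday is Wednesday (ISO weekday 3).
That Wednesday belongs to ISO week 14 of ISO year 3165.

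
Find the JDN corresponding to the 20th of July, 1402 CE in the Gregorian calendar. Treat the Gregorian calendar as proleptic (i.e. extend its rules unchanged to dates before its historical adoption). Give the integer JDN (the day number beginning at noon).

2233330

JDN 2451545 is 1 January 2000 CE (Gregorian); the target day is −218215 days from there, so JDN = 2233330.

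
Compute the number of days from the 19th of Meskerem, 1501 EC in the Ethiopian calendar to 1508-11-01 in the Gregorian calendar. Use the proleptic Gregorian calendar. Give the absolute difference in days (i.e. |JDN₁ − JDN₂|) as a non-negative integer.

36

First date → JDN 2272114; second date → JDN 2272150.
The interval is |2272114 − 2272150| = 36 days.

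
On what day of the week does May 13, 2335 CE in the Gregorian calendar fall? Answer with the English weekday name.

Monday

JDN 2574033 mod 7 = 0, and JDN 0 was a Monday, so this is a Monday.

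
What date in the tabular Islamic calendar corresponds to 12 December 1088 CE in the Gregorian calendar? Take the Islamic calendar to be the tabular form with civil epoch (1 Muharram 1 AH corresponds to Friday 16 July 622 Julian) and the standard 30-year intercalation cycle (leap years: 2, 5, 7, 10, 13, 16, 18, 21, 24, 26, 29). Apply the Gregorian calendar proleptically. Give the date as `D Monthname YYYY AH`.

Julian Day Number of the source date = 2118790.
Converting JDN 2118790 to the tabular Islamic calendar gives 19 Ramadan 481 AH.

19 Ramadan 481 AH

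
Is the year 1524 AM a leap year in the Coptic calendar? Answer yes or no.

no

1524 mod 4 = 0; in the Coptic calendar a year is leap when year mod 4 = 3, so it is a common year.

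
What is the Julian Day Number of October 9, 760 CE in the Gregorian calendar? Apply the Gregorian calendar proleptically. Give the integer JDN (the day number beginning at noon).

JDN 2451545 is 1 January 2000 CE (Gregorian); the target day is −452619 days from there, so JDN = 1998926.

1998926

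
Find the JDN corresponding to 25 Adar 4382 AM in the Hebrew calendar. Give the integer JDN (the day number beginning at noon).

Equivalently 16 March 622 (proleptic Gregorian).
JDN 2451545 is 1 January 2000 CE (Gregorian); the target day is −503230 days from there, so JDN = 1948315.

1948315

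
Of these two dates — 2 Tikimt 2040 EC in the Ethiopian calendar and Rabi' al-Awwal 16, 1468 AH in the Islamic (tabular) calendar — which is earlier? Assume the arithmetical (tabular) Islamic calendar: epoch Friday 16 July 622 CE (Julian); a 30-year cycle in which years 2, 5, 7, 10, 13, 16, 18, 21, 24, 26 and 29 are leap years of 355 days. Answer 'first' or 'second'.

second

First date → JDN 2468997; second date → JDN 2468370.
JDN 2468370 < JDN 2468997, so the second date is earlier.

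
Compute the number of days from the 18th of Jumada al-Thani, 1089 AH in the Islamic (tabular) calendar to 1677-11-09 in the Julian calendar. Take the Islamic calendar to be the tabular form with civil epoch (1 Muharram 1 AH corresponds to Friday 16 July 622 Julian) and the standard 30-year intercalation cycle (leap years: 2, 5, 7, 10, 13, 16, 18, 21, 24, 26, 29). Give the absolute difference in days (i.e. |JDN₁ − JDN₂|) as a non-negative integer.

261

JDN of the first date = 2334156.
JDN of the second date = 2333895.
|2333895 − 2334156| = 261.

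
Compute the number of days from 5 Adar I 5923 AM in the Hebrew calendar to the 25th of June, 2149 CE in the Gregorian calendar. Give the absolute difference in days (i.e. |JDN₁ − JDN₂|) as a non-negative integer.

4977

JDN of the first date = 2511119.
JDN of the second date = 2506142.
|2506142 − 2511119| = 4977.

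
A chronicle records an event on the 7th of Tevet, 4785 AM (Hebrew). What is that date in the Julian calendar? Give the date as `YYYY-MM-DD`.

1024-12-12

Both dates share Julian Day Number 2095420; in the Julian calendar that is 12 December 1024 CE.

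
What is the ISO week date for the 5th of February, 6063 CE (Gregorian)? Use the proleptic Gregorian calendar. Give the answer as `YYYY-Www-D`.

The weekday is Monday (ISO weekday 1).
That Monday belongs to ISO week 6 of ISO year 6063.

6063-W06-1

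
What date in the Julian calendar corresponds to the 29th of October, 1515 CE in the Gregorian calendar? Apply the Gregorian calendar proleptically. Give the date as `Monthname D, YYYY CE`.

October 19, 1515 CE

The Julian–Gregorian offset here is 10 days (Julian trailing).
29 October 1515 Gregorian − 10 days → 19 October 1515 Julian.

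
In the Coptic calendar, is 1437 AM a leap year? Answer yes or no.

no

1437 mod 4 = 1; in the Coptic calendar a year is leap when year mod 4 = 3, so it is a common year.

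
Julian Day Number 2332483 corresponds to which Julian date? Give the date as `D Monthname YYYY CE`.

JDN 2332483 is 7 January 1674 in the Gregorian calendar.
In the Julian calendar that day is 28 December 1673 CE.

28 December 1673 CE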